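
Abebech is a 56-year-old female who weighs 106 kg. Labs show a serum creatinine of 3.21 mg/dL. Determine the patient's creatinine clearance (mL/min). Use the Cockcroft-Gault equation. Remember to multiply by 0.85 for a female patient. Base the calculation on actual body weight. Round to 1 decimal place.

CrCl = (140 − 56) × 106 / (72 × 3.21) × 0.85 = 8904.0 / 231.12 × 0.85 ≈ 32.7 mL/min

32.7 mL/min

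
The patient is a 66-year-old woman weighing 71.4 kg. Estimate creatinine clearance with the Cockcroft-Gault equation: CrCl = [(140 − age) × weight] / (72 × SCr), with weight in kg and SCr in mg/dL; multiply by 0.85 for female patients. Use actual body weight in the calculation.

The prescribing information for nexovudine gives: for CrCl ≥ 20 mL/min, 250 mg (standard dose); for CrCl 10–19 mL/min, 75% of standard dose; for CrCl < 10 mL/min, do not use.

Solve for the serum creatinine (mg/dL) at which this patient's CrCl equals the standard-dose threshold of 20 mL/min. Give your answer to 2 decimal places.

Standard dose requires CrCl ≥ 20 mL/min.
Set (140 − 66) × 71.4 × 0.85 / (72 × SCr) = 20
SCr = (140 − 66) × 71.4 × 0.85 / (72 × 20) = 3.119 mg/dL

3.12 mg/dL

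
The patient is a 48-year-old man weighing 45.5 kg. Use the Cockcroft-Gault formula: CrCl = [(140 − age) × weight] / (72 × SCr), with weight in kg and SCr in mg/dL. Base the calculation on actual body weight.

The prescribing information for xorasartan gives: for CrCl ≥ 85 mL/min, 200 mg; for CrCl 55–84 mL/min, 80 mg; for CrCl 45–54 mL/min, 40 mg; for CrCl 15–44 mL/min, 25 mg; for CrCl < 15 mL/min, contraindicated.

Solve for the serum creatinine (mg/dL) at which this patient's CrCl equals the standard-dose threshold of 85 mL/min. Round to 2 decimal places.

0.68 mg/dL

Standard dose requires CrCl ≥ 85 mL/min.
Set (140 − 48) × 45.5 / (72 × SCr) = 85
SCr = (140 − 48) × 45.5 / (72 × 85) = 0.684 mg/dL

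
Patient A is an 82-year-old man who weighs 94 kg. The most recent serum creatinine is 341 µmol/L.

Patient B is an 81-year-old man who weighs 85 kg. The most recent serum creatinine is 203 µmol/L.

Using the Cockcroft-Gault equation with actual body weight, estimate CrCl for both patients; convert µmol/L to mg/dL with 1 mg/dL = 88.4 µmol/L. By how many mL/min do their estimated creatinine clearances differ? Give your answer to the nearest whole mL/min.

11 mL/min

Patient A: SCr = 341 / 88.4 = 3.857 mg/dL
Patient A: CrCl = (140 − 82) × 94 / (72 × 3.857) = 5452.0 / 277.70 ≈ 19.6 mL/min
Patient B: SCr = 203 / 88.4 = 2.296 mg/dL
Patient B: CrCl = (140 − 81) × 85 / (72 × 2.296) = 5015.0 / 165.31 ≈ 30.3 mL/min
|19.6 − 30.3| = 10.7 mL/min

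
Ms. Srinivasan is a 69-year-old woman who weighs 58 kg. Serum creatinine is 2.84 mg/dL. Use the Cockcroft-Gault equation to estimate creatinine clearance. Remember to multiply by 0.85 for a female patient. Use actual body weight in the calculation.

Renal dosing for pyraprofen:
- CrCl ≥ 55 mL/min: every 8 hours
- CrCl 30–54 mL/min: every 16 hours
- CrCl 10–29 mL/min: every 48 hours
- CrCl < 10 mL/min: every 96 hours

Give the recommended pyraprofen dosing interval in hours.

every 48 hours

CrCl = (140 − 69) × 58 / (72 × 2.84) × 0.85 = 4118.0 / 204.48 × 0.85 ≈ 17.1 mL/min
CrCl ≈ 17 mL/min → bracket 10–29 mL/min → every 48 hours.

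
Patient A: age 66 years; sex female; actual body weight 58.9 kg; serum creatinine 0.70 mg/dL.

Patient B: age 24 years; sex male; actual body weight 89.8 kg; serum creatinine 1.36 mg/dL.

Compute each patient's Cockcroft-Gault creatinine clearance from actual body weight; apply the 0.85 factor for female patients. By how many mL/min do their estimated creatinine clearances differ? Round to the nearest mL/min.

33 mL/min

Patient A: CrCl = (140 − 66) × 58.9 / (72 × 0.7) × 0.85 = 4358.6 / 50.40 × 0.85 ≈ 73.5 mL/min
Patient B: CrCl = (140 − 24) × 89.8 / (72 × 1.36) = 10416.8 / 97.92 ≈ 106.4 mL/min
|73.5 − 106.4| = 32.9 mL/min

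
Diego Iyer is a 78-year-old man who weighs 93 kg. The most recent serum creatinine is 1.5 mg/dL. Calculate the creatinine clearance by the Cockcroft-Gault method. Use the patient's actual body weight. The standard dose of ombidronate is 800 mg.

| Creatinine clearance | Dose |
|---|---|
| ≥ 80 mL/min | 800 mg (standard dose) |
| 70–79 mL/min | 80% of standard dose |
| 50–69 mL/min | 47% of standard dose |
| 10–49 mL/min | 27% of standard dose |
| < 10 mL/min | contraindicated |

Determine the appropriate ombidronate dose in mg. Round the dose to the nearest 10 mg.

380 mg

CrCl = (140 − 78) × 93 / (72 × 1.5) = 5766.0 / 108.00 ≈ 53.4 mL/min
CrCl ≈ 53 mL/min → bracket 50–69 mL/min.
47% of 800 mg = 376 mg → 380 mg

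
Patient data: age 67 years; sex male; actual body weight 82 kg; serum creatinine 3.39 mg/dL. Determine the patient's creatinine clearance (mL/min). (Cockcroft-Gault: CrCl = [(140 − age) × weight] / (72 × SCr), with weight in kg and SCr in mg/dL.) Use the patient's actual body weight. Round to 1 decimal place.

CrCl = (140 − 67) × 82 / (72 × 3.39) = 5986.0 / 244.08 ≈ 24.5 mL/min

24.5 mL/min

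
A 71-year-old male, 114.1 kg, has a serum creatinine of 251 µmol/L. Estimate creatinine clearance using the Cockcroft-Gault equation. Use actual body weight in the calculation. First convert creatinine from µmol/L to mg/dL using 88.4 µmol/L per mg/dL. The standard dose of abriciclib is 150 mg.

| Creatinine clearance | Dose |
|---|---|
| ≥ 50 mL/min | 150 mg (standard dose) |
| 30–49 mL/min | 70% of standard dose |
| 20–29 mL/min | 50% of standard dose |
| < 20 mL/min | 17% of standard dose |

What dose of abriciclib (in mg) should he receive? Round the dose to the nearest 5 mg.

SCr = 251 / 88.4 = 2.839 mg/dL
CrCl = (140 − 71) × 114.1 / (72 × 2.839) = 7872.9 / 204.41 ≈ 38.5 mL/min
CrCl ≈ 39 mL/min → bracket 30–49 mL/min.
70% of 150 mg = 105 mg

105 mg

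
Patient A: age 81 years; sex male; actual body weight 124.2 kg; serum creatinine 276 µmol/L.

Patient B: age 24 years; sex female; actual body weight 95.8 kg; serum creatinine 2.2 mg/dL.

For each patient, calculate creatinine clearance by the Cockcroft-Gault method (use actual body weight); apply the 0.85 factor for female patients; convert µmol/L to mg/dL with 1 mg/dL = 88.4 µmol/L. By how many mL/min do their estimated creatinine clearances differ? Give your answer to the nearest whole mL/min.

Patient A: SCr = 276 / 88.4 = 3.122 mg/dL
Patient A: CrCl = (140 − 81) × 124.2 / (72 × 3.122) = 7327.8 / 224.78 ≈ 32.6 mL/min
Patient B: CrCl = (140 − 24) × 95.8 / (72 × 2.2) × 0.85 = 11112.8 / 158.40 × 0.85 ≈ 59.6 mL/min
|32.6 − 59.6| = 27.0 mL/min

27 mL/min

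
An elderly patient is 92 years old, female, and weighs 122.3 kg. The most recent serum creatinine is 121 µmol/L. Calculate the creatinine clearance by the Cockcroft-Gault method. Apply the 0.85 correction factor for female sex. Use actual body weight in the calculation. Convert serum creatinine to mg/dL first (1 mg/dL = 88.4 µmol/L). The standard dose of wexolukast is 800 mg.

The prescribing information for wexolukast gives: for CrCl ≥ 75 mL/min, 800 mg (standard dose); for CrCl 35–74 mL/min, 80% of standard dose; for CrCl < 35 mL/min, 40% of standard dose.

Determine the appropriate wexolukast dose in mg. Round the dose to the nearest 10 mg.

SCr = 121 / 88.4 = 1.369 mg/dL
CrCl = (140 − 92) × 122.3 / (72 × 1.369) × 0.85 = 5870.4 / 98.57 × 0.85 ≈ 50.6 mL/min
CrCl ≈ 51 mL/min → bracket 35–74 mL/min.
80% of 800 mg = 640 mg

640 mg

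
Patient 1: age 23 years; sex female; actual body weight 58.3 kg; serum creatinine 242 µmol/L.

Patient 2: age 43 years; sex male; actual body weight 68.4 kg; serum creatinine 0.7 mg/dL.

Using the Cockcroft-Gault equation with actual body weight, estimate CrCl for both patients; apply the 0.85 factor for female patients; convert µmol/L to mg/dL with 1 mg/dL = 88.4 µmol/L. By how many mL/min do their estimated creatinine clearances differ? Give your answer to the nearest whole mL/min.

102 mL/min

Patient 1: SCr = 242 / 88.4 = 2.738 mg/dL
Patient 1: CrCl = (140 − 23) × 58.3 / (72 × 2.738) × 0.85 = 6821.1 / 197.14 × 0.85 ≈ 29.4 mL/min
Patient 2: CrCl = (140 − 43) × 68.4 / (72 × 0.7) = 6634.8 / 50.40 ≈ 131.6 mL/min
|29.4 − 131.6| = 102.2 mL/min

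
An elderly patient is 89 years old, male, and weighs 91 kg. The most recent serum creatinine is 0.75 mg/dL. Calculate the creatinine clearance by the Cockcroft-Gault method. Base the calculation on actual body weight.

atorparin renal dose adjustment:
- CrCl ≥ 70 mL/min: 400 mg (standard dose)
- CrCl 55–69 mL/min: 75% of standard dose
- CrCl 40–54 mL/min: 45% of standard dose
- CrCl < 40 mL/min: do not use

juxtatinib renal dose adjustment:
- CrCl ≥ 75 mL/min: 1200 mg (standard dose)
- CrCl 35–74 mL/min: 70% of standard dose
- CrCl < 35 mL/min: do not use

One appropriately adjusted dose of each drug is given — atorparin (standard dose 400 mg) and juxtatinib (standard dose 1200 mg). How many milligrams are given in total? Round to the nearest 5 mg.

CrCl = (140 − 89) × 91 / (72 × 0.75) = 4641.0 / 54.00 ≈ 85.9 mL/min
CrCl ≈ 86 mL/min.
atorparin: ≥ 70 mL/min → 100% of 400 mg = 400 mg.
juxtatinib: ≥ 75 mL/min → 100% of 1200 mg = 1200 mg.
Total = 400 + 1200 = 1600 mg.

1600 mg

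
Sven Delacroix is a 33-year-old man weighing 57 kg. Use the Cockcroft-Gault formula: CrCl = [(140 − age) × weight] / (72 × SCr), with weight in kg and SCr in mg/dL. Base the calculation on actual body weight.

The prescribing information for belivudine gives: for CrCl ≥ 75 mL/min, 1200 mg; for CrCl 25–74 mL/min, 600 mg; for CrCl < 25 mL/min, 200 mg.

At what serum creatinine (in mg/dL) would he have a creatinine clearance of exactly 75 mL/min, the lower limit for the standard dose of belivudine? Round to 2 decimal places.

1.13 mg/dL

Standard dose requires CrCl ≥ 75 mL/min.
Set (140 − 33) × 57 / (72 × SCr) = 75
SCr = (140 − 33) × 57 / (72 × 75) = 1.129 mg/dL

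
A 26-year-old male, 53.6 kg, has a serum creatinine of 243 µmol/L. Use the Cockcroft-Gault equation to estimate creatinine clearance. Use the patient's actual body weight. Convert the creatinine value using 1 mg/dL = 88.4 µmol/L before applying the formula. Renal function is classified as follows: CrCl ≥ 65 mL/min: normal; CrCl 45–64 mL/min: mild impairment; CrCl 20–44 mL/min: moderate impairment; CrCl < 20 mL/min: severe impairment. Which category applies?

SCr = 243 / 88.4 = 2.749 mg/dL
CrCl = (140 − 26) × 53.6 / (72 × 2.749) = 6110.4 / 197.93 ≈ 30.9 mL/min
31 mL/min falls in the 'moderate impairment' range.

moderate impairment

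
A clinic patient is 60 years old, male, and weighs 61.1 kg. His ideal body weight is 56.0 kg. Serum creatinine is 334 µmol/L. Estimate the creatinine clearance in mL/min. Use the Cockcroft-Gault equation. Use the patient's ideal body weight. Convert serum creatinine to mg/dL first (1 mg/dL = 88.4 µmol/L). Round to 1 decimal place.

SCr = 334 / 88.4 = 3.778 mg/dL
CrCl = (140 − 60) × 56 / (72 × 3.778) = 4480.0 / 272.02 ≈ 16.5 mL/min

16.5 mL/min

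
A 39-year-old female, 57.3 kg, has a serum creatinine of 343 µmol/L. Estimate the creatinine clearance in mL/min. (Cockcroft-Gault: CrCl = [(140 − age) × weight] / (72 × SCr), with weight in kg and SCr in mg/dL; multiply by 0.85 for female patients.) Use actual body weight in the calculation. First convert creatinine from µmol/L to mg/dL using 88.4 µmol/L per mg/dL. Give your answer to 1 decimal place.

17.6 mL/min

SCr = 343 / 88.4 = 3.88 mg/dL
CrCl = (140 − 39) × 57.3 / (72 × 3.88) × 0.85 = 5787.3 / 279.36 × 0.85 ≈ 17.6 mL/min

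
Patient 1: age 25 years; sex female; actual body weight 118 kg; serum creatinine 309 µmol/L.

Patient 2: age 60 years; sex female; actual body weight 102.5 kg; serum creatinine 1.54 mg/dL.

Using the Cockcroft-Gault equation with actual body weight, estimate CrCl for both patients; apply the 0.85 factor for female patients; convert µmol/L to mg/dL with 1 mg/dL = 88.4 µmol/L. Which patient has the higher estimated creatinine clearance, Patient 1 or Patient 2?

Patient 2

Patient 1: SCr = 309 / 88.4 = 3.495 mg/dL
Patient 1: CrCl = (140 − 25) × 118 / (72 × 3.495) × 0.85 = 13570.0 / 251.64 × 0.85 ≈ 45.8 mL/min
Patient 2: CrCl = (140 − 60) × 102.5 / (72 × 1.54) × 0.85 = 8200.0 / 110.88 × 0.85 ≈ 62.9 mL/min
45.8 vs 62.9 mL/min → Patient 2 is higher.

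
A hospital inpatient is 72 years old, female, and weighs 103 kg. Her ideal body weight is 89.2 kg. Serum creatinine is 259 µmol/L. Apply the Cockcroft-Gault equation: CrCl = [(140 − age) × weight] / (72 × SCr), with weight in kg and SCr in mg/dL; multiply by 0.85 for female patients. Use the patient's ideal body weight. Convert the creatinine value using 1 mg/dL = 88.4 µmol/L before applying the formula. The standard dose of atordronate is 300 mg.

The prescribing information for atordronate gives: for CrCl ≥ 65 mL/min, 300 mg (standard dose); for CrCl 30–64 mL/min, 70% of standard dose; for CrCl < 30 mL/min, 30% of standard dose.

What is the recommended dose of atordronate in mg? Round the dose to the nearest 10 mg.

90 mg

SCr = 259 / 88.4 = 2.93 mg/dL
CrCl = (140 − 72) × 89.2 / (72 × 2.93) × 0.85 = 6065.6 / 210.96 × 0.85 ≈ 24.4 mL/min
CrCl ≈ 24 mL/min → bracket < 30 mL/min.
30% of 300 mg = 90 mg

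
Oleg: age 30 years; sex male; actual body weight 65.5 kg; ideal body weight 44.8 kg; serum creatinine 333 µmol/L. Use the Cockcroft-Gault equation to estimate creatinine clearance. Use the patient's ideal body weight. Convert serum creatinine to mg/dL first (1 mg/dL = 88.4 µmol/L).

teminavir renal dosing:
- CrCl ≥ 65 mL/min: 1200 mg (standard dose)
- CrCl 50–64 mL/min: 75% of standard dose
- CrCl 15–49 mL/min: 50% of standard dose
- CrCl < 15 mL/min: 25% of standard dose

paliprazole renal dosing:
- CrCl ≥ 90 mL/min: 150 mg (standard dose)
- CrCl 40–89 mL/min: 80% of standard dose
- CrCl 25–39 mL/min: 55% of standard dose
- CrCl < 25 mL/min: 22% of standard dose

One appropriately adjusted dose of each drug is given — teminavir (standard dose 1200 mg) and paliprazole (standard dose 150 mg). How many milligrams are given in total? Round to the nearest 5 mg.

635 mg

SCr = 333 / 88.4 = 3.767 mg/dL
CrCl = (140 − 30) × 44.8 / (72 × 3.767) = 4928.0 / 271.22 ≈ 18.2 mL/min
CrCl ≈ 18 mL/min.
teminavir: 15–49 mL/min → 50% of 1200 mg = 600 mg.
paliprazole: < 25 mL/min → 22% of 150 mg = 33 mg.
Total = 600 + 33 = 633 mg.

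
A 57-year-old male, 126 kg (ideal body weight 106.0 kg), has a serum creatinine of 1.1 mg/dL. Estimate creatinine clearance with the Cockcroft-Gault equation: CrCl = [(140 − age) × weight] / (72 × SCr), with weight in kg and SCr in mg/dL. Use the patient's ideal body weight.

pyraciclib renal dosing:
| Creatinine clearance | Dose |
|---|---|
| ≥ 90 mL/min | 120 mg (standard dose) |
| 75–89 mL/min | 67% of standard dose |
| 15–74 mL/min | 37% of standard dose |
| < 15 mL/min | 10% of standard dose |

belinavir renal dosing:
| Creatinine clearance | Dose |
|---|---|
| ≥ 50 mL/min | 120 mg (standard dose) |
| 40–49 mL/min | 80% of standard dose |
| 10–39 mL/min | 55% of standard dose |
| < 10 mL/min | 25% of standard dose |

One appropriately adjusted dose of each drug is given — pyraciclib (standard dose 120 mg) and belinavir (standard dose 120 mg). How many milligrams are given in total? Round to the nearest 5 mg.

CrCl = (140 − 57) × 106 / (72 × 1.1) = 8798.0 / 79.20 ≈ 111.1 mL/min
CrCl ≈ 111 mL/min.
pyraciclib: ≥ 90 mL/min → 100% of 120 mg = 120 mg.
belinavir: ≥ 50 mL/min → 100% of 120 mg = 120 mg.
Total = 120 + 120 = 240 mg.

240 mg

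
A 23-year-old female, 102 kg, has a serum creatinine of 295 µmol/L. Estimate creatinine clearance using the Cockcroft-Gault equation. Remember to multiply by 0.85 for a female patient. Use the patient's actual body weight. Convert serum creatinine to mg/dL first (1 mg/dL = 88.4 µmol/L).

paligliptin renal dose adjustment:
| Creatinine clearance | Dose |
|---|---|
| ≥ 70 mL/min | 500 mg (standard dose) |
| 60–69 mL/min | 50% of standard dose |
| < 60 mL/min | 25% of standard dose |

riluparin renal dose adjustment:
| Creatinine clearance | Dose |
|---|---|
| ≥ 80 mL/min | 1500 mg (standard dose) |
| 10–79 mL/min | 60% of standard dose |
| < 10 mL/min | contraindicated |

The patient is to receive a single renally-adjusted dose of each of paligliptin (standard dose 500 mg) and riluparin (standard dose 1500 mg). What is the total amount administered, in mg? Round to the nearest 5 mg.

SCr = 295 / 88.4 = 3.337 mg/dL
CrCl = (140 − 23) × 102 / (72 × 3.337) × 0.85 = 11934.0 / 240.26 × 0.85 ≈ 42.2 mL/min
CrCl ≈ 42 mL/min.
paligliptin: < 60 mL/min → 25% of 500 mg = 125 mg.
riluparin: 10–79 mL/min → 60% of 1500 mg = 900 mg.
Total = 125 + 900 = 1025 mg.

1025 mg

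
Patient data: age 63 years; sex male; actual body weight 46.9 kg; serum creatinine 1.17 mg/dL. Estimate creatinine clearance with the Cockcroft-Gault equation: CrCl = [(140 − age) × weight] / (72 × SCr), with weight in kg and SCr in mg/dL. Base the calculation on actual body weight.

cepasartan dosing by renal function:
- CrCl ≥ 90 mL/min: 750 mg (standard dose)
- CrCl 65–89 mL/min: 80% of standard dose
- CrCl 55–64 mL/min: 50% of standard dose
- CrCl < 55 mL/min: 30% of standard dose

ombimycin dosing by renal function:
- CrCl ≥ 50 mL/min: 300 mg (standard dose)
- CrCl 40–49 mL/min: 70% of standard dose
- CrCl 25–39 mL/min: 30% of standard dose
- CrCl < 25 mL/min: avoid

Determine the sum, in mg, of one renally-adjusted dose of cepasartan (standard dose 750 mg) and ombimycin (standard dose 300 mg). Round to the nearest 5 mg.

435 mg

CrCl = (140 − 63) × 46.9 / (72 × 1.17) = 3611.3 / 84.24 ≈ 42.9 mL/min
CrCl ≈ 43 mL/min.
cepasartan: < 55 mL/min → 30% of 750 mg = 225 mg.
ombimycin: 40–49 mL/min → 70% of 300 mg = 210 mg.
Total = 225 + 210 = 435 mg.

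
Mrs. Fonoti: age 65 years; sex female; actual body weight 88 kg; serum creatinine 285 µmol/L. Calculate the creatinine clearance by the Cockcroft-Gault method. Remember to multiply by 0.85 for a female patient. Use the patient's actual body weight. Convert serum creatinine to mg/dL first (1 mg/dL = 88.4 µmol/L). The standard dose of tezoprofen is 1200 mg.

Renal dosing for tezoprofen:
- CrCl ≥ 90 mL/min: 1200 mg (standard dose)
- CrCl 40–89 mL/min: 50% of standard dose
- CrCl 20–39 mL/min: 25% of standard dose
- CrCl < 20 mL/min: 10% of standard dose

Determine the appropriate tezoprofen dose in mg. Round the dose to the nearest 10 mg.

SCr = 285 / 88.4 = 3.224 mg/dL
CrCl = (140 − 65) × 88 / (72 × 3.224) × 0.85 = 6600.0 / 232.13 × 0.85 ≈ 24.2 mL/min
CrCl ≈ 24 mL/min → bracket 20–39 mL/min.
25% of 1200 mg = 300 mg

300 mg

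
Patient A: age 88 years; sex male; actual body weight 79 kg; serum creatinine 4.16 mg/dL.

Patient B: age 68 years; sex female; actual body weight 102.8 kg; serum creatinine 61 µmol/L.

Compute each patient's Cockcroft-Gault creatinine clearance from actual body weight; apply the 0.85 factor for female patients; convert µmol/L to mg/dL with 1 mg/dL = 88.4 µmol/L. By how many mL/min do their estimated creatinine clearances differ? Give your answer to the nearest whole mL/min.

Patient A: CrCl = (140 − 88) × 79 / (72 × 4.16) = 4108.0 / 299.52 ≈ 13.7 mL/min
Patient B: SCr = 61 / 88.4 = 0.69 mg/dL
Patient B: CrCl = (140 − 68) × 102.8 / (72 × 0.69) × 0.85 = 7401.6 / 49.68 × 0.85 ≈ 126.6 mL/min
|13.7 − 126.6| = 112.9 mL/min

113 mL/min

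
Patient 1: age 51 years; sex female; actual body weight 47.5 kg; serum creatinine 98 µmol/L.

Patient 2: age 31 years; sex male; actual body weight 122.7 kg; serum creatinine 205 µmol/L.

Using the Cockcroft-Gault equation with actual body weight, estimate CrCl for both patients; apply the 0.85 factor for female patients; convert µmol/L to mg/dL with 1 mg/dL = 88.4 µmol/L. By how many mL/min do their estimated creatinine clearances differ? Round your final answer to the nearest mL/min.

35 mL/min

Patient 1: SCr = 98 / 88.4 = 1.109 mg/dL
Patient 1: CrCl = (140 − 51) × 47.5 / (72 × 1.109) × 0.85 = 4227.5 / 79.85 × 0.85 ≈ 45.0 mL/min
Patient 2: SCr = 205 / 88.4 = 2.319 mg/dL
Patient 2: CrCl = (140 − 31) × 122.7 / (72 × 2.319) = 13374.3 / 166.97 ≈ 80.1 mL/min
|45.0 − 80.1| = 35.1 mL/min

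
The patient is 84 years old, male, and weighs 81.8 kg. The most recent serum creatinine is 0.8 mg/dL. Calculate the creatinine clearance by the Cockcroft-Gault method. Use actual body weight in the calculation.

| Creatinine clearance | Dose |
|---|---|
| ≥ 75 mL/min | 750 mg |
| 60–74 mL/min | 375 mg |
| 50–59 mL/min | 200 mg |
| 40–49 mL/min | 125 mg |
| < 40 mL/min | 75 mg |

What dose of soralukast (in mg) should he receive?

750 mg

CrCl = (140 − 84) × 81.8 / (72 × 0.8) = 4580.8 / 57.60 ≈ 79.5 mL/min
CrCl ≈ 80 mL/min → bracket ≥ 75 mL/min.
Dose for this bracket: 750 mg.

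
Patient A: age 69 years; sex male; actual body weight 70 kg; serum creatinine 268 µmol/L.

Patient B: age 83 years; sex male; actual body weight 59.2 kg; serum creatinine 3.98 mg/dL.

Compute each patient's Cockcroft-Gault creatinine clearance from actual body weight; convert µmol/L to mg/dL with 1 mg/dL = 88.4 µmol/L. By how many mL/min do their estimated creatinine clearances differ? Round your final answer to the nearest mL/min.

11 mL/min

Patient A: SCr = 268 / 88.4 = 3.032 mg/dL
Patient A: CrCl = (140 − 69) × 70 / (72 × 3.032) = 4970.0 / 218.30 ≈ 22.8 mL/min
Patient B: CrCl = (140 − 83) × 59.2 / (72 × 3.98) = 3374.4 / 286.56 ≈ 11.8 mL/min
|22.8 − 11.8| = 11.0 mL/min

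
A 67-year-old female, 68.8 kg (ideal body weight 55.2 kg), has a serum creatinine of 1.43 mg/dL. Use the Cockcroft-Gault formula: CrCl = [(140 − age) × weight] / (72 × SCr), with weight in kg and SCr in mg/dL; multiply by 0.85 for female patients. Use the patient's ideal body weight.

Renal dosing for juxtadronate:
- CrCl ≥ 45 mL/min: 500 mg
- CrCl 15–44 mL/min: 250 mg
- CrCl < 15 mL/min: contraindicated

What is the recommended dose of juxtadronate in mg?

250 mg

CrCl = (140 − 67) × 55.2 / (72 × 1.43) × 0.85 = 4029.6 / 102.96 × 0.85 ≈ 33.3 mL/min
CrCl ≈ 33 mL/min → bracket 15–44 mL/min.
Dose for this bracket: 250 mg.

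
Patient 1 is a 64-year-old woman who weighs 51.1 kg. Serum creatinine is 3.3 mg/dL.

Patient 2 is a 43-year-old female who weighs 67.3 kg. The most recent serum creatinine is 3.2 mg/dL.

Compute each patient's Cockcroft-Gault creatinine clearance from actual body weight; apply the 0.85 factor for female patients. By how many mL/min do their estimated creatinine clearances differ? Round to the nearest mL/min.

Patient 1: CrCl = (140 − 64) × 51.1 / (72 × 3.3) × 0.85 = 3883.6 / 237.60 × 0.85 ≈ 13.9 mL/min
Patient 2: CrCl = (140 − 43) × 67.3 / (72 × 3.2) × 0.85 = 6528.1 / 230.40 × 0.85 ≈ 24.1 mL/min
|13.9 − 24.1| = 10.2 mL/min

10 mL/min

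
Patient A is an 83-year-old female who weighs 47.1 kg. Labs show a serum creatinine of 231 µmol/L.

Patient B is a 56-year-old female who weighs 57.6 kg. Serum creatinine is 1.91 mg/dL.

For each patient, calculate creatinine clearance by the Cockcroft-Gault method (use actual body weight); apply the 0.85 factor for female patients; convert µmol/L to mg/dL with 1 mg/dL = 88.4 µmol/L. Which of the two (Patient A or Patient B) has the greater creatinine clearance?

Patient A: SCr = 231 / 88.4 = 2.613 mg/dL
Patient A: CrCl = (140 − 83) × 47.1 / (72 × 2.613) × 0.85 = 2684.7 / 188.14 × 0.85 ≈ 12.1 mL/min
Patient B: CrCl = (140 − 56) × 57.6 / (72 × 1.91) × 0.85 = 4838.4 / 137.52 × 0.85 ≈ 29.9 mL/min
12.1 vs 29.9 mL/min → Patient B is higher.

Patient B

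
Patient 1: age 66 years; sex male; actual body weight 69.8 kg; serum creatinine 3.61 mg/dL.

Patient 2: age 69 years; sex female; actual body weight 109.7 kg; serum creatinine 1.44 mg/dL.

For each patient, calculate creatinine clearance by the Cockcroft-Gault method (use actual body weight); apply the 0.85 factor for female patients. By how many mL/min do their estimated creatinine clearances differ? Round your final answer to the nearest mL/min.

44 mL/min

Patient 1: CrCl = (140 − 66) × 69.8 / (72 × 3.61) = 5165.2 / 259.92 ≈ 19.9 mL/min
Patient 2: CrCl = (140 − 69) × 109.7 / (72 × 1.44) × 0.85 = 7788.7 / 103.68 × 0.85 ≈ 63.9 mL/min
|19.9 − 63.9| = 44.0 mL/min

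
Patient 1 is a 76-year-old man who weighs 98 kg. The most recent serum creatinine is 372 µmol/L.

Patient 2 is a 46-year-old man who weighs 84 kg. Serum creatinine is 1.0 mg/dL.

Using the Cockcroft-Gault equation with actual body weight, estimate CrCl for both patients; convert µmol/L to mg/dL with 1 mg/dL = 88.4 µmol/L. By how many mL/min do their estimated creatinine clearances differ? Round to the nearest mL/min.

89 mL/min

Patient 1: SCr = 372 / 88.4 = 4.208 mg/dL
Patient 1: CrCl = (140 − 76) × 98 / (72 × 4.208) = 6272.0 / 302.98 ≈ 20.7 mL/min
Patient 2: CrCl = (140 − 46) × 84 / (72 × 1) = 7896.0 / 72.00 ≈ 109.7 mL/min
|20.7 − 109.7| = 89.0 mL/min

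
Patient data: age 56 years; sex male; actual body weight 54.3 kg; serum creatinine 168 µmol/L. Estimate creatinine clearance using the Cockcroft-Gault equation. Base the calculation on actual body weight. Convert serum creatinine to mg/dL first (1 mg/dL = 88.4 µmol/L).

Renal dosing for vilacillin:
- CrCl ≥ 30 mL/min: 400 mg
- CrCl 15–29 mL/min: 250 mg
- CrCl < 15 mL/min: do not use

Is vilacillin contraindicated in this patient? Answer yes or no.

no

SCr = 168 / 88.4 = 1.9 mg/dL
CrCl = (140 − 56) × 54.3 / (72 × 1.9) = 4561.2 / 136.80 ≈ 33.3 mL/min
CrCl ≈ 33 mL/min, which is ≥ 15 mL/min.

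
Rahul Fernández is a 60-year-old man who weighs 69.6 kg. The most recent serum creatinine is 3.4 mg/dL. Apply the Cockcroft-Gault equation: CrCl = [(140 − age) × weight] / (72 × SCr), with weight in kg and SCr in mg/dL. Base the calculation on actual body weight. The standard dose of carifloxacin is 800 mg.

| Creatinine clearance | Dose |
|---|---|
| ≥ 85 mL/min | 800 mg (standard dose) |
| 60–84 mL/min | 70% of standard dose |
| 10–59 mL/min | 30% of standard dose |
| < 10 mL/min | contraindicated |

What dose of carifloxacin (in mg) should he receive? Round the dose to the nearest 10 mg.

240 mg

CrCl = (140 − 60) × 69.6 / (72 × 3.4) = 5568.0 / 244.80 ≈ 22.7 mL/min
CrCl ≈ 23 mL/min → bracket 10–59 mL/min.
30% of 800 mg = 240 mg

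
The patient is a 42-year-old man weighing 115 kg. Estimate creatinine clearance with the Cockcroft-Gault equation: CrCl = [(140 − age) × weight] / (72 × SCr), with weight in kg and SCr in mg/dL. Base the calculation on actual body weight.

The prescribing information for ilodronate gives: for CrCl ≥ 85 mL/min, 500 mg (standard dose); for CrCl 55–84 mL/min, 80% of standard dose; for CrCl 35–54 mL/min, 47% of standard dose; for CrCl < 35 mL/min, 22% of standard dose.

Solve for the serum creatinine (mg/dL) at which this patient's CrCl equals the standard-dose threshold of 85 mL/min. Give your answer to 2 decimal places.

Standard dose requires CrCl ≥ 85 mL/min.
Set (140 − 42) × 115 / (72 × SCr) = 85
SCr = (140 − 42) × 115 / (72 × 85) = 1.842 mg/dL

1.84 mg/dL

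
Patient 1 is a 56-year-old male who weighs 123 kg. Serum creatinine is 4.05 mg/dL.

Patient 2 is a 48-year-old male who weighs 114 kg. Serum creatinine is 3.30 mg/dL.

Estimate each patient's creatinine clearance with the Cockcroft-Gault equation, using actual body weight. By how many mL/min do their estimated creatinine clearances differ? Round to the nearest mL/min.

9 mL/min

Patient 1: CrCl = (140 − 56) × 123 / (72 × 4.05) = 10332.0 / 291.60 ≈ 35.4 mL/min
Patient 2: CrCl = (140 − 48) × 114 / (72 × 3.3) = 10488.0 / 237.60 ≈ 44.1 mL/min
|35.4 − 44.1| = 8.7 mL/min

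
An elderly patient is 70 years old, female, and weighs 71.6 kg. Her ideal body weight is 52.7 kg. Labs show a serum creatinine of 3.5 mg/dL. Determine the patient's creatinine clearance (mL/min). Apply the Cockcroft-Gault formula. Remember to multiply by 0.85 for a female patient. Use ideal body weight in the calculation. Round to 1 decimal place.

12.4 mL/min

CrCl = (140 − 70) × 52.7 / (72 × 3.5) × 0.85 = 3689.0 / 252.00 × 0.85 ≈ 12.4 mL/min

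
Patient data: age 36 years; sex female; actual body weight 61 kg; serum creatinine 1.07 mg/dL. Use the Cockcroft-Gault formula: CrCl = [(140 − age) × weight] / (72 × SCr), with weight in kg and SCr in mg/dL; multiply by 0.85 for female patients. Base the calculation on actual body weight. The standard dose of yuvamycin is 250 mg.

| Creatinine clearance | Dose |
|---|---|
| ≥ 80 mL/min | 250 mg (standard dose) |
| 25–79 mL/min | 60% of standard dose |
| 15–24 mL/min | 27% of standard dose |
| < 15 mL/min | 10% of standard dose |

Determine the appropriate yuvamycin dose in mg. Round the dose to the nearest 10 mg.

150 mg

CrCl = (140 − 36) × 61 / (72 × 1.07) × 0.85 = 6344.0 / 77.04 × 0.85 ≈ 70.0 mL/min
CrCl ≈ 70 mL/min → bracket 25–79 mL/min.
60% of 250 mg = 150 mg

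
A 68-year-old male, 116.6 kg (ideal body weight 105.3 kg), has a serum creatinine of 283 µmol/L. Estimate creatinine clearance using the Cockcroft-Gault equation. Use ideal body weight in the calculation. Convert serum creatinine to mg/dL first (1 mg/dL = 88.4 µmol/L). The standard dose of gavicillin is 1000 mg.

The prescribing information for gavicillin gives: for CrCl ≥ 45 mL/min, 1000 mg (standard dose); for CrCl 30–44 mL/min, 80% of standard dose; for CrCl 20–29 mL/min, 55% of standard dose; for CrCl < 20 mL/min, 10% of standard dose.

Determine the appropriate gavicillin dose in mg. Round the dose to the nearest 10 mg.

SCr = 283 / 88.4 = 3.201 mg/dL
CrCl = (140 − 68) × 105.3 / (72 × 3.201) = 7581.6 / 230.47 ≈ 32.9 mL/min
CrCl ≈ 33 mL/min → bracket 30–44 mL/min.
80% of 1000 mg = 800 mg

800 mg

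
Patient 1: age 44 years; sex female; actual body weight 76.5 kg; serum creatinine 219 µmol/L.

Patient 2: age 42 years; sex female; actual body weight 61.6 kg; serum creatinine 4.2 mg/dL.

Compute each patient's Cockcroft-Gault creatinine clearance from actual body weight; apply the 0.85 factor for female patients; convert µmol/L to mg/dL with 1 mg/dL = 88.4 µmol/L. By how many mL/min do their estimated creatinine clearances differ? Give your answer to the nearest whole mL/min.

Patient 1: SCr = 219 / 88.4 = 2.477 mg/dL
Patient 1: CrCl = (140 − 44) × 76.5 / (72 × 2.477) × 0.85 = 7344.0 / 178.34 × 0.85 ≈ 35.0 mL/min
Patient 2: CrCl = (140 − 42) × 61.6 / (72 × 4.2) × 0.85 = 6036.8 / 302.40 × 0.85 ≈ 17.0 mL/min
|35.0 − 17.0| = 18.0 mL/min

18 mL/min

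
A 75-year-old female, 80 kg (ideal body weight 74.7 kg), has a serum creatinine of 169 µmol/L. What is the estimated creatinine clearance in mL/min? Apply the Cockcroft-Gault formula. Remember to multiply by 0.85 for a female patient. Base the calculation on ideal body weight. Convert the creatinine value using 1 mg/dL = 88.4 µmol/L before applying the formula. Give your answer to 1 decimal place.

30.0 mL/min

SCr = 169 / 88.4 = 1.912 mg/dL
CrCl = (140 − 75) × 74.7 / (72 × 1.912) × 0.85 = 4855.5 / 137.66 × 0.85 ≈ 30.0 mL/min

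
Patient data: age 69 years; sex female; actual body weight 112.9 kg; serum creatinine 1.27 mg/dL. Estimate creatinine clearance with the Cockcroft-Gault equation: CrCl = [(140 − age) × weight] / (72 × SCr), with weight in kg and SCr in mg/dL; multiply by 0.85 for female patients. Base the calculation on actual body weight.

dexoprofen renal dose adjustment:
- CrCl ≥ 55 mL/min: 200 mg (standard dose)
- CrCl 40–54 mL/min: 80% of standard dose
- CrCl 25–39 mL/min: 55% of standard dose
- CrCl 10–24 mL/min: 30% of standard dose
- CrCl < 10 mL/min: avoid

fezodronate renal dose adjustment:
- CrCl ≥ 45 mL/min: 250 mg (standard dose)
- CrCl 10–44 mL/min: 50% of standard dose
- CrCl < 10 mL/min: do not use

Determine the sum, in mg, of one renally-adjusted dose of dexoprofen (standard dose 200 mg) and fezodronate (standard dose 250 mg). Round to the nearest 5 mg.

450 mg

CrCl = (140 − 69) × 112.9 / (72 × 1.27) × 0.85 = 8015.9 / 91.44 × 0.85 ≈ 74.5 mL/min
CrCl ≈ 75 mL/min.
dexoprofen: ≥ 55 mL/min → 100% of 200 mg = 200 mg.
fezodronate: ≥ 45 mL/min → 100% of 250 mg = 250 mg.
Total = 200 + 250 = 450 mg.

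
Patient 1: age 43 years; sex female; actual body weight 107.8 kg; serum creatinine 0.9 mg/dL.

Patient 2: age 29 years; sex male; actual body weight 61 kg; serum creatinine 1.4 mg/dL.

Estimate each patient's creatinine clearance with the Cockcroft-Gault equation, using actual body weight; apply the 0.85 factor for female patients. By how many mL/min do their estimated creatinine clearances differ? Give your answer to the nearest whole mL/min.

70 mL/min

Patient 1: CrCl = (140 − 43) × 107.8 / (72 × 0.9) × 0.85 = 10456.6 / 64.80 × 0.85 ≈ 137.2 mL/min
Patient 2: CrCl = (140 − 29) × 61 / (72 × 1.4) = 6771.0 / 100.80 ≈ 67.2 mL/min
|137.2 − 67.2| = 70.0 mL/min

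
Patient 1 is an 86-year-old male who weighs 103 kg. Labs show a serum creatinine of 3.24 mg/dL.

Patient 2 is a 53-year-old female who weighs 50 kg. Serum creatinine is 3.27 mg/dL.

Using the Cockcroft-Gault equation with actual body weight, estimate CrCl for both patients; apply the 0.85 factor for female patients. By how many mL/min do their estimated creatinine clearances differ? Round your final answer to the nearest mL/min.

8 mL/min

Patient 1: CrCl = (140 − 86) × 103 / (72 × 3.24) = 5562.0 / 233.28 ≈ 23.8 mL/min
Patient 2: CrCl = (140 − 53) × 50 / (72 × 3.27) × 0.85 = 4350.0 / 235.44 × 0.85 ≈ 15.7 mL/min
|23.8 − 15.7| = 8.1 mL/min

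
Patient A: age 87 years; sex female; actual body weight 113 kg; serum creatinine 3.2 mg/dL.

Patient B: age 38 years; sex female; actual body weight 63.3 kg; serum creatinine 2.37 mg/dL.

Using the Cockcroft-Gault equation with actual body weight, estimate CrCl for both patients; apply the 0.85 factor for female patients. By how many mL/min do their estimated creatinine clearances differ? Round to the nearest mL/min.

Patient A: CrCl = (140 − 87) × 113 / (72 × 3.2) × 0.85 = 5989.0 / 230.40 × 0.85 ≈ 22.1 mL/min
Patient B: CrCl = (140 − 38) × 63.3 / (72 × 2.37) × 0.85 = 6456.6 / 170.64 × 0.85 ≈ 32.2 mL/min
|22.1 − 32.2| = 10.1 mL/min

10 mL/min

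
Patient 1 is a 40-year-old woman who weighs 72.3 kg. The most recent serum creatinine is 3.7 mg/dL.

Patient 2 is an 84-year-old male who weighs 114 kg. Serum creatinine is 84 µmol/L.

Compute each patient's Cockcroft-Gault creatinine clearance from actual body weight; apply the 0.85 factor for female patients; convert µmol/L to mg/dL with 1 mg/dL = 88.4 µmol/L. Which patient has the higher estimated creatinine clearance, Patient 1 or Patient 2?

Patient 2

Patient 1: CrCl = (140 − 40) × 72.3 / (72 × 3.7) × 0.85 = 7230.0 / 266.40 × 0.85 ≈ 23.1 mL/min
Patient 2: SCr = 84 / 88.4 = 0.95 mg/dL
Patient 2: CrCl = (140 − 84) × 114 / (72 × 0.95) = 6384.0 / 68.40 ≈ 93.3 mL/min
23.1 vs 93.3 mL/min → Patient 2 is higher.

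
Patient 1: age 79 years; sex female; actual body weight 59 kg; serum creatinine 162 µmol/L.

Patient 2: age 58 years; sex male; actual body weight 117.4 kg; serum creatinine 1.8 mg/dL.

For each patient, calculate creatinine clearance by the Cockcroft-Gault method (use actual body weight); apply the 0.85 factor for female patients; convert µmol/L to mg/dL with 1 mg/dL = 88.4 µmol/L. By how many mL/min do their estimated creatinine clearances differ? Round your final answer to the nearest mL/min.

Patient 1: SCr = 162 / 88.4 = 1.833 mg/dL
Patient 1: CrCl = (140 − 79) × 59 / (72 × 1.833) × 0.85 = 3599.0 / 131.98 × 0.85 ≈ 23.2 mL/min
Patient 2: CrCl = (140 − 58) × 117.4 / (72 × 1.8) = 9626.8 / 129.60 ≈ 74.3 mL/min
|23.2 − 74.3| = 51.1 mL/min

51 mL/min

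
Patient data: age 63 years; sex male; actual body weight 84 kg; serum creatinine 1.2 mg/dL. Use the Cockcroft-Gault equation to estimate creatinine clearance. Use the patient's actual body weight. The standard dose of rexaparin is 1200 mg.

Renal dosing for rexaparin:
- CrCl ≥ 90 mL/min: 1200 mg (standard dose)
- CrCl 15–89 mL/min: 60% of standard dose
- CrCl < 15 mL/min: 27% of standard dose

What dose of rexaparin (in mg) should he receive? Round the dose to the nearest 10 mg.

CrCl = (140 − 63) × 84 / (72 × 1.2) = 6468.0 / 86.40 ≈ 74.9 mL/min
CrCl ≈ 75 mL/min → bracket 15–89 mL/min.
60% of 1200 mg = 720 mg

720 mg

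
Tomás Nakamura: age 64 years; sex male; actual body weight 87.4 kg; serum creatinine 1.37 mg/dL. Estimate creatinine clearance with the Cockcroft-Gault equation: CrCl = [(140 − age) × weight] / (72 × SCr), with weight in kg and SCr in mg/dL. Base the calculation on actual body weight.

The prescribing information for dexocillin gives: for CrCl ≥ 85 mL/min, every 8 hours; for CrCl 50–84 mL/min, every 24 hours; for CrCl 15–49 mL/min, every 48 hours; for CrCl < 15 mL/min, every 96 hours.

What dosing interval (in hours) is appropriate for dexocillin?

CrCl = (140 − 64) × 87.4 / (72 × 1.37) = 6642.4 / 98.64 ≈ 67.3 mL/min
CrCl ≈ 67 mL/min → bracket 50–84 mL/min → every 24 hours.

every 24 hours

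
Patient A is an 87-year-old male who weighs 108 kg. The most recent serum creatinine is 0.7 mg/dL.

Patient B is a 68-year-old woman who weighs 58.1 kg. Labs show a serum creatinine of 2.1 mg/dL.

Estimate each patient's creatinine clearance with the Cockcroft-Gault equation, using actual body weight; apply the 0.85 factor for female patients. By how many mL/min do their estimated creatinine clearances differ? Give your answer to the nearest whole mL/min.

Patient A: CrCl = (140 − 87) × 108 / (72 × 0.7) = 5724.0 / 50.40 ≈ 113.6 mL/min
Patient B: CrCl = (140 − 68) × 58.1 / (72 × 2.1) × 0.85 = 4183.2 / 151.20 × 0.85 ≈ 23.5 mL/min
|113.6 − 23.5| = 90.1 mL/min

90 mL/min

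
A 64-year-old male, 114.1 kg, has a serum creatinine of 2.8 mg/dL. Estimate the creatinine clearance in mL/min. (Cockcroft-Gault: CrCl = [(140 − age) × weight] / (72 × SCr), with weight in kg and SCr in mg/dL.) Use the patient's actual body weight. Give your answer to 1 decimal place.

CrCl = (140 − 64) × 114.1 / (72 × 2.8) = 8671.6 / 201.60 ≈ 43.0 mL/min

43.0 mL/min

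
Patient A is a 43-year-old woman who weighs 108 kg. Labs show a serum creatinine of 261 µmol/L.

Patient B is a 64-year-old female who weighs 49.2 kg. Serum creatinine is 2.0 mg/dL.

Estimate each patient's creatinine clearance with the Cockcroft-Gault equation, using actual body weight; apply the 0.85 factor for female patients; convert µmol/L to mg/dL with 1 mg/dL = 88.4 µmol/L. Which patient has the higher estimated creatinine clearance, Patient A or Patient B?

Patient A: SCr = 261 / 88.4 = 2.952 mg/dL
Patient A: CrCl = (140 − 43) × 108 / (72 × 2.952) × 0.85 = 10476.0 / 212.54 × 0.85 ≈ 41.9 mL/min
Patient B: CrCl = (140 − 64) × 49.2 / (72 × 2) × 0.85 = 3739.2 / 144.00 × 0.85 ≈ 22.1 mL/min
41.9 vs 22.1 mL/min → Patient A is higher.

Patient A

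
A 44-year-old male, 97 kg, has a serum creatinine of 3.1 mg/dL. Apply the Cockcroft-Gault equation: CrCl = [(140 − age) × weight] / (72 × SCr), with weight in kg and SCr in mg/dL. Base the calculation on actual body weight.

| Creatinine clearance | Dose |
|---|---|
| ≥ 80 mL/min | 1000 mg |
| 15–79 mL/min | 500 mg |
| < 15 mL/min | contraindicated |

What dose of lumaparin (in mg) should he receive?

CrCl = (140 − 44) × 97 / (72 × 3.1) = 9312.0 / 223.20 ≈ 41.7 mL/min
CrCl ≈ 42 mL/min → bracket 15–79 mL/min.
Dose for this bracket: 500 mg.

500 mg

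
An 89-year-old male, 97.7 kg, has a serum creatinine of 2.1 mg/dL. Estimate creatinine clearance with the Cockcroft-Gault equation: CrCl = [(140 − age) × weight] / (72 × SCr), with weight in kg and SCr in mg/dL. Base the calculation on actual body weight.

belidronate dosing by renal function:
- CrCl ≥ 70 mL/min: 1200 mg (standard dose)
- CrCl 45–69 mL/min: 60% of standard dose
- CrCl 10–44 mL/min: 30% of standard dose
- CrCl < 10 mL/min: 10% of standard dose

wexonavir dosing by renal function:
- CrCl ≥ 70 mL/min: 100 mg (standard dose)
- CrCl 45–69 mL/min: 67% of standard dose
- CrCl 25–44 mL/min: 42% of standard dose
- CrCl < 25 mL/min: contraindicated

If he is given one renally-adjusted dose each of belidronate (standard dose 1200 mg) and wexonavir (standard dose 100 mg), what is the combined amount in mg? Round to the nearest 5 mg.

400 mg

CrCl = (140 − 89) × 97.7 / (72 × 2.1) = 4982.7 / 151.20 ≈ 33.0 mL/min
CrCl ≈ 33 mL/min.
belidronate: 10–44 mL/min → 30% of 1200 mg = 360 mg.
wexonavir: 25–44 mL/min → 42% of 100 mg = 42 mg.
Total = 360 + 42 = 402 mg.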